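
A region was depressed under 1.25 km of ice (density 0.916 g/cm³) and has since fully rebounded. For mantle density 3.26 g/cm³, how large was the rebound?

Removing the load lets mantle flow back in; uplift u satisfies ρ_ice t = ρ_m u.
u = t ρ_ice/ρ_m = 1.25 km × 0.916/3.26 = 0.351 km.

0.351 km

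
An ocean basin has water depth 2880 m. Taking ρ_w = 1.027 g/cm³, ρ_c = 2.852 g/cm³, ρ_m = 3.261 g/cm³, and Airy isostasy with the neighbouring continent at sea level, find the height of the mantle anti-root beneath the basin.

12900 m

Isostatic balance requires: replacing crust with seawater at the top is compensated by replacing crust with mantle at the base: d (ρ_c − ρ_w) = a (ρ_m − ρ_c).
a = d (ρ_c − ρ_w)/(ρ_m − ρ_c) = 2880 m × 1.825/0.409 = 12900 m.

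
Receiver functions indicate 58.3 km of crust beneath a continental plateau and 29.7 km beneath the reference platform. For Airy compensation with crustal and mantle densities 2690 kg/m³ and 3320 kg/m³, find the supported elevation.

5.43 km

Excess crust Δ = 58.3 km − 29.7 km = 28.6 km, split between elevation h and root r with h + r = Δ.
Airy balance ρ_c h = (ρ_m − ρ_c) r gives r = h ρ_c/(ρ_m − ρ_c), so h (1 + ρ_c/(ρ_m − ρ_c)) = Δ, i.e. h = Δ (ρ_m − ρ_c)/ρ_m.
h = 28.6 km × 630/3320 = 5.43 km.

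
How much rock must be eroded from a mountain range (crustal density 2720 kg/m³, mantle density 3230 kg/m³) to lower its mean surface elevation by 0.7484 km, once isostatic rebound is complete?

4.74 km

Net drop Δ = e − u = e − e ρ_c/ρ_m = e (ρ_m − ρ_c)/ρ_m.
e = Δ ρ_m/(ρ_m − ρ_c) = 0.7484 km × 3230/510 = 4.74 km.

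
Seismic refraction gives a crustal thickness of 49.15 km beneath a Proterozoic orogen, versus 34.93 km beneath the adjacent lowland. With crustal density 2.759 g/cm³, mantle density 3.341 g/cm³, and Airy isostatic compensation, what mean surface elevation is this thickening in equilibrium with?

Excess crust Δ = 49.15 km − 34.93 km = 14.22 km, split between elevation h and root r with h + r = Δ.
Airy balance ρ_c h = (ρ_m − ρ_c) r gives r = h ρ_c/(ρ_m − ρ_c), so h (1 + ρ_c/(ρ_m − ρ_c)) = Δ, i.e. h = Δ (ρ_m − ρ_c)/ρ_m.
h = 14.22 km × 0.582/3.341 = 2.48 km.

2.48 km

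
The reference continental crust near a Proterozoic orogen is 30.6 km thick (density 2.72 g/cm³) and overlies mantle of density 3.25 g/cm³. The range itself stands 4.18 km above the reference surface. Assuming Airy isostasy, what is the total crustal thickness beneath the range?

Root depth r = h ρ_c / (ρ_m − ρ_c) = 4.18 km × 2.72 / 0.53 = 21.45 km.
Total thickness = T + h + r = 30.6 km + 4.18 km + 21.45 km = 56.2 km.

56.2 km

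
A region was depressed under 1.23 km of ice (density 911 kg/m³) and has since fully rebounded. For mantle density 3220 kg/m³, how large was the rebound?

Removing the load lets mantle flow back in; uplift u satisfies ρ_ice t = ρ_m u.
u = t ρ_ice/ρ_m = 1.23 km × 911/3220 = 0.348 km.

0.348 km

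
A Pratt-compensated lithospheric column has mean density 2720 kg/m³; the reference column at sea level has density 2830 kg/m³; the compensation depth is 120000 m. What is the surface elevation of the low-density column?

4850 m

ρ_ref D = ρ (D + h) → h = D (ρ_ref − ρ)/ρ.
h = 120000 m × (2830 − 2720)/2720 = 4850 m.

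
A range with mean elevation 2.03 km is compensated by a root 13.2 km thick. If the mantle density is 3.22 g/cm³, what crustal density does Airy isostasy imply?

2.79 g/cm³

ρ_c h = (ρ_m − ρ_c) r → ρ_c (h + r) = ρ_m r → ρ_c = ρ_m r / (h + r).
ρ_c = 3.22 × 13.2 km / (2.03 km + 13.2 km) = 2.79 g/cm³.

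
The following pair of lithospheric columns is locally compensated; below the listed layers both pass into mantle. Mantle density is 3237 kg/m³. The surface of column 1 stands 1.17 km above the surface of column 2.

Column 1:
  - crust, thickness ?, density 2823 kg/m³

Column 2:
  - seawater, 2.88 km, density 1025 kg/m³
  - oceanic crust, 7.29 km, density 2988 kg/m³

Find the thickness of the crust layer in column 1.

28.9 km

Take the compensation level at the base of the deeper column (depth z_c below the surface of column 1) and equate Σ ρ_i t_i down to z_c; mantle fills any gap and the z_c terms cancel.
Column 1: x×2823 + (z_c − 0 − x)×3237
Column 2: 1.17×0 + 2.88×1025 + 7.29×2988 + (z_c − 1.17 − 10.17)×3237
The z_c×3237 term appears on both sides and cancels. Collect the known terms of each column as K = Σ(ρt)_known − 3237 × (depth of known layers): K_1 = 0 − 3237×0 = 0; K_2 = 24734.52 − 3237×(1.17 + 10.17) = −11973.06.
Balance: K_1 − x×(3237 − 2823) = K_2, so x = (K_1 − K_2)/(3237 − 2823) = 11973.1/414 = 28.9 km.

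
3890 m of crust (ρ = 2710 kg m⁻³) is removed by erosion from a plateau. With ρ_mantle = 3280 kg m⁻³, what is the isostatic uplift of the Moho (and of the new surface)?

3210 m

Unloading: uplift u = e ρ_c/ρ_m = 3890 m × 2710/3280 = 3210 m.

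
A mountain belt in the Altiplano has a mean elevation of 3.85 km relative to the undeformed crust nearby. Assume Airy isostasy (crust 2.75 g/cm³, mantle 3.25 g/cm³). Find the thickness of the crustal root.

In Airy isostatic equilibrium: the weight of the topography is balanced by the buoyancy of the root, ρ_c h = (ρ_m − ρ_c) r.
r = h · ρ_c / (ρ_m − ρ_c) = 3.85 km × 2.75 / (3.25 − 2.75) = 21.2 km.

21.2 km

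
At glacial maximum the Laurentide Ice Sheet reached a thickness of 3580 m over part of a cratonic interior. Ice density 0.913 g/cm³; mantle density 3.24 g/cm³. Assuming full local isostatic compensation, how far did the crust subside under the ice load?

Equating mass per unit area of the two columns: the ice load ρ_ice t is balanced by mantle displaced below, ρ_m s.
s = t ρ_ice / ρ_m = 3580 m × 0.913/3.24 = 1010 m.

1010 m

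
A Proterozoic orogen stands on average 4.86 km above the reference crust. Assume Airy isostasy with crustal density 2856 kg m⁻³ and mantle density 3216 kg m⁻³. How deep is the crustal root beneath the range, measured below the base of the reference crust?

By Archimedes' principle applied to the lithosphere: the weight of the topography is balanced by the buoyancy of the root, ρ_c h = (ρ_m − ρ_c) r.
r = h · ρ_c / (ρ_m − ρ_c) = 4.86 km × 2856 / (3216 − 2856) = 38.6 km.

38.6 km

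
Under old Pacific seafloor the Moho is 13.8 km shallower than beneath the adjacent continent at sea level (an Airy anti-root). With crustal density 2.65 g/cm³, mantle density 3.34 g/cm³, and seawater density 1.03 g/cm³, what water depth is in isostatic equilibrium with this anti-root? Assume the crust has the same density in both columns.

5.88 km

Replacing a thickness d of crust by seawater at the top must be balanced by replacing crust with mantle at the base: d (ρ_c − ρ_w) = a (ρ_m − ρ_c).
d = a (ρ_m − ρ_c)/(ρ_c − ρ_w) = 13.8 km × 0.69/1.62 = 5.88 km.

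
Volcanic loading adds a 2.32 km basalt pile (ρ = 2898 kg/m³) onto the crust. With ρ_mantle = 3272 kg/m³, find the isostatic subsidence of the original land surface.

2.05 km

Subaerial loading: s = t ρ_load / ρ_m.
s = 2.32 km × 2898/3272 = 2.05 km.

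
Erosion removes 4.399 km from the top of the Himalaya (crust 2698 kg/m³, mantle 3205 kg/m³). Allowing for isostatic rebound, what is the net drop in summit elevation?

Rebound u = e ρ_c/ρ_m = 4.399 km × 2698/3205 = 3.703 km.
Net surface drop = e − u = 4.399 km − 3.703 km = e (ρ_m − ρ_c)/ρ_m = 0.696 km.

0.696 km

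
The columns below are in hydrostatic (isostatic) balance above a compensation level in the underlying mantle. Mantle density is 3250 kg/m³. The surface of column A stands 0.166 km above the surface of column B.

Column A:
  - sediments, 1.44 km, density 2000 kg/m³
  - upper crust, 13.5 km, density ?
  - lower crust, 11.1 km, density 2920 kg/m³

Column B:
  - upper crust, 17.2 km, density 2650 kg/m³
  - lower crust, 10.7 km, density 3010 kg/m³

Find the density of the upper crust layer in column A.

Take the compensation level at the base of the deeper column (depth z_c below the surface of column A) and equate Σ ρ_i t_i down to z_c; mantle fills any gap and the z_c terms cancel.
Column A: 1.44×2000 + 13.5×ρ + 11.1×2920 + (z_c − 26.04)×3250
Column B: 0.166×0 + 17.2×2650 + 10.7×3010 + (z_c − 0.166 − 27.9)×3250
The z_c×3250 term appears on both sides and cancels. Collect the known terms of each column as K = Σ(ρt)_known − 3250 × (depth of known layers): K_A = 35292 − 3250×26.04 = −49338; K_B = 77787 − 3250×(0.166 + 27.9) = −13427.5.
Balance: K_A + 13.5×ρ = K_B, so ρ = (K_B − K_A)/13.5 = 35910.5/13.5 = 2660 kg/m³.

2660 kg/m³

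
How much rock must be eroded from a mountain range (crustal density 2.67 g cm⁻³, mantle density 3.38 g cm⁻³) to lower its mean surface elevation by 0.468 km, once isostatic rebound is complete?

Net drop Δ = e − u = e − e ρ_c/ρ_m = e (ρ_m − ρ_c)/ρ_m.
e = Δ ρ_m/(ρ_m − ρ_c) = 0.468 km × 3.38/0.71 = 2.23 km.

2.23 km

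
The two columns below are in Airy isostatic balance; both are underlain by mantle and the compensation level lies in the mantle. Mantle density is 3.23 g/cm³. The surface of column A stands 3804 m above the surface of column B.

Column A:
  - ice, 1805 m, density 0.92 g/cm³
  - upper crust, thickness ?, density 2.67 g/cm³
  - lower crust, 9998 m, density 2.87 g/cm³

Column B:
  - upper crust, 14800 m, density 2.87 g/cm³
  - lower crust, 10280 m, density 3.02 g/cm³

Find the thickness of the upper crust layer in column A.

Take the compensation level at the base of the deeper column (depth z_c below the surface of column A) and equate Σ ρ_i t_i down to z_c; mantle fills any gap and the z_c terms cancel.
Column A: 1805×0.92 + x×2.67 + 9998×2.87 + (z_c − 11803 − x)×3.23
Column B: 3804×0 + 14800×2.87 + 10280×3.02 + (z_c − 3804 − 25080)×3.23
The z_c×3.23 term appears on both sides and cancels. Collect the known terms of each column as K = Σ(ρt)_known − 3.23 × (depth of known layers): K_A = 30354.86 − 3.23×11803 = −7768.83; K_B = 73521.6 − 3.23×(3804 + 25080) = −19773.72.
Balance: K_A − x×(3.23 − 2.67) = K_B, so x = (K_A − K_B)/(3.23 − 2.67) = 12004.9/0.56 = 21400 m.

21400 m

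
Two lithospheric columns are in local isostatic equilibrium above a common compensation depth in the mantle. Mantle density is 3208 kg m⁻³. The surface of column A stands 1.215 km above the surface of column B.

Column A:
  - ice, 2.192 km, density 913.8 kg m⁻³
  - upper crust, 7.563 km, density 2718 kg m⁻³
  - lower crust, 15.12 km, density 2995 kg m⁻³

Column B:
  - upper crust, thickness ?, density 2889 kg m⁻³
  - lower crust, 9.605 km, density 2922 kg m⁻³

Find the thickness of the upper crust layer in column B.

16.6 km

Take the compensation level at the base of the deeper column (depth z_c below the surface of column A) and equate Σ ρ_i t_i down to z_c; mantle fills any gap and the z_c terms cancel.
Column A: 2.192×913.8 + 7.563×2718 + 15.12×2995 + (z_c − 24.875)×3208
Column B: 1.215×0 + x×2889 + 9.605×2922 + (z_c − 1.215 − 9.605 − x)×3208
The z_c×3208 term appears on both sides and cancels. Collect the known terms of each column as K = Σ(ρt)_known − 3208 × (depth of known layers): K_A = 67843.6836 − 3208×24.875 = −11955.3164; K_B = 28065.81 − 3208×(1.215 + 9.605) = −6644.75.
Balance: K_A = K_B − x×(3208 − 2889), so x = (K_B − K_A)/(3208 − 2889) = 5310.57/319 = 16.6 km.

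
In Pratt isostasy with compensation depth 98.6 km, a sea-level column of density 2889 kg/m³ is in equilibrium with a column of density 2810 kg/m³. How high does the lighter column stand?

2.77 km

ρ_ref D = ρ (D + h) → h = D (ρ_ref − ρ)/ρ.
h = 98.6 km × (2889 − 2810)/2810 = 2.77 km.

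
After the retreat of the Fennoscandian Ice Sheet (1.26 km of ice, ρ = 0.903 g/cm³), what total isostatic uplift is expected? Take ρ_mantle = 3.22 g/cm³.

0.353 km

Removing the load lets mantle flow back in; uplift u satisfies ρ_ice t = ρ_m u.
u = t ρ_ice/ρ_m = 1.26 km × 0.903/3.22 = 0.353 km.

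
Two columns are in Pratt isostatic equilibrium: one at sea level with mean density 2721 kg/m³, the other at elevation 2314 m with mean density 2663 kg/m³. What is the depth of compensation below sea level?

106000 m

ρ_ref D = ρ (D + h) → D (ρ_ref − ρ) = ρ h.
D = ρ h/(ρ_ref − ρ) = 2663 × 2314 m/(2721 − 2663) = 106000 m.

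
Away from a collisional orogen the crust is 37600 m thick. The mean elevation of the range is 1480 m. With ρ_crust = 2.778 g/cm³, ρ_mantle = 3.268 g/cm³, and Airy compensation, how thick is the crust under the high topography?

Root depth r = h ρ_c / (ρ_m − ρ_c) = 1480 m × 2.778 / 0.49 = 8391 m.
Total thickness = T + h + r = 37600 m + 1480 m + 8391 m = 47500 m.

47500 m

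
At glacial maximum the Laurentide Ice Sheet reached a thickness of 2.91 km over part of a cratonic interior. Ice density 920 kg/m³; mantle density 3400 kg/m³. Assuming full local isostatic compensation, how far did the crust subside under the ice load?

For local isostatic compensation: the ice load ρ_ice t is balanced by mantle displaced below, ρ_m s.
s = t ρ_ice / ρ_m = 2.91 km × 920/3400 = 0.787 km.

0.787 km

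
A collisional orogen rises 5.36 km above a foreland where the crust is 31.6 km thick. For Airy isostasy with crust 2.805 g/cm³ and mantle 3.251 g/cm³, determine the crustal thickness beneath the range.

70.7 km

Root depth r = h ρ_c / (ρ_m − ρ_c) = 5.36 km × 2.805 / 0.446 = 33.71 km.
Total thickness = T + h + r = 31.6 km + 5.36 km + 33.71 km = 70.7 km.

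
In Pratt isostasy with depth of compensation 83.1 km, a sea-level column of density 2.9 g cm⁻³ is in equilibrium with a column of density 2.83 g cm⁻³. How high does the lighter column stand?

ρ_ref D = ρ (D + h) → h = D (ρ_ref − ρ)/ρ.
h = 83.1 km × (2.9 − 2.83)/2.83 = 2.06 km.

2.06 km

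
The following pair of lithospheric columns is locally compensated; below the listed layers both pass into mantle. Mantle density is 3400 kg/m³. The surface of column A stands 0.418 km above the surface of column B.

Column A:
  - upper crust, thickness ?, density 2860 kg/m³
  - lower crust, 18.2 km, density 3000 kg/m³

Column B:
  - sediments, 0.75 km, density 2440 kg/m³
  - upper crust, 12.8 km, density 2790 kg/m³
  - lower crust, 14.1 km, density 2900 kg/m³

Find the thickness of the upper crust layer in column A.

18 km

Take the compensation level at the base of the deeper column (depth z_c below the surface of column A) and equate Σ ρ_i t_i down to z_c; mantle fills any gap and the z_c terms cancel.
Column A: x×2860 + 18.2×3000 + (z_c − 18.2 − x)×3400
Column B: 0.418×0 + 0.75×2440 + 12.8×2790 + 14.1×2900 + (z_c − 0.418 − 27.65)×3400
The z_c×3400 term appears on both sides and cancels. Collect the known terms of each column as K = Σ(ρt)_known − 3400 × (depth of known layers): K_A = 54600 − 3400×18.2 = −7280; K_B = 78432 − 3400×(0.418 + 27.65) = −16999.2.
Balance: K_A − x×(3400 − 2860) = K_B, so x = (K_A − K_B)/(3400 − 2860) = 9719.2/540 = 18 km.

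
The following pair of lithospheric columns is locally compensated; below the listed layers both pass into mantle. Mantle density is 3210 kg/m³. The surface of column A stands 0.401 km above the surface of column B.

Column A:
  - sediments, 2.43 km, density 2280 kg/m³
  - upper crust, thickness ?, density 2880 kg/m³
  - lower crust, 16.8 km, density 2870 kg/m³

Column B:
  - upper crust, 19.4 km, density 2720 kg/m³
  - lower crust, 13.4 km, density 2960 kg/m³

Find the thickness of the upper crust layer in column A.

Take the compensation level at the base of the deeper column (depth z_c below the surface of column A) and equate Σ ρ_i t_i down to z_c; mantle fills any gap and the z_c terms cancel.
Column A: 2.43×2280 + x×2880 + 16.8×2870 + (z_c − 19.23 − x)×3210
Column B: 0.401×0 + 19.4×2720 + 13.4×2960 + (z_c − 0.401 − 32.8)×3210
The z_c×3210 term appears on both sides and cancels. Collect the known terms of each column as K = Σ(ρt)_known − 3210 × (depth of known layers): K_A = 53756.4 − 3210×19.23 = −7971.9; K_B = 92432 − 3210×(0.401 + 32.8) = −14143.21.
Balance: K_A − x×(3210 − 2880) = K_B, so x = (K_A − K_B)/(3210 − 2880) = 6171.31/330 = 18.7 km.

18.7 km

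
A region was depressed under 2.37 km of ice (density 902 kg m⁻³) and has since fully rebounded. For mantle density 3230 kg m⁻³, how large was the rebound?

0.662 km

Removing the load lets mantle flow back in; uplift u satisfies ρ_ice t = ρ_m u.
u = t ρ_ice/ρ_m = 2.37 km × 902/3230 = 0.662 km.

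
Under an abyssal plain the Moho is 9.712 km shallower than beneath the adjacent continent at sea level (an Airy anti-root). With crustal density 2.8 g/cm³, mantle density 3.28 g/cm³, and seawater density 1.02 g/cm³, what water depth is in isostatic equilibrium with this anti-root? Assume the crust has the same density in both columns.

2.62 km

Replacing a thickness d of crust by seawater at the top must be balanced by replacing crust with mantle at the base: d (ρ_c − ρ_w) = a (ρ_m − ρ_c).
d = a (ρ_m − ρ_c)/(ρ_c − ρ_w) = 9.712 km × 0.48/1.78 = 2.62 km.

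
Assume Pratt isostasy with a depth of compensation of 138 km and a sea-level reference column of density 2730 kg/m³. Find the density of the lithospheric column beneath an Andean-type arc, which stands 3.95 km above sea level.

2650 kg/m³

Pratt balance: ρ_ref D = ρ (D + h).
ρ = ρ_ref D/(D + h) = 2730 × 138 km/(138 km + 3.95 km) = 2650 kg/m³.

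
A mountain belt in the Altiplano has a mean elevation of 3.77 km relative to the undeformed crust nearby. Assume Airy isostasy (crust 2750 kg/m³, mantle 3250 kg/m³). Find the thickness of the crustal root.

20.7 km

Balancing pressure at the compensation depth: the weight of the topography is balanced by the buoyancy of the root, ρ_c h = (ρ_m − ρ_c) r.
r = h · ρ_c / (ρ_m − ρ_c) = 3.77 km × 2750 / (3250 − 2750) = 20.7 km.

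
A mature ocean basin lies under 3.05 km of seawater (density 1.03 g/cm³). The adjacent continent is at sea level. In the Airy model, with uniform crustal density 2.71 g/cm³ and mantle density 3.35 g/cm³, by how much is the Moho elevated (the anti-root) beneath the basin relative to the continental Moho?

By Archimedes' principle applied to the lithosphere: replacing crust with seawater at the top is compensated by replacing crust with mantle at the base: d (ρ_c − ρ_w) = a (ρ_m − ρ_c).
a = d (ρ_c − ρ_w)/(ρ_m − ρ_c) = 3.05 km × 1.68/0.64 = 8.01 km.

8.01 km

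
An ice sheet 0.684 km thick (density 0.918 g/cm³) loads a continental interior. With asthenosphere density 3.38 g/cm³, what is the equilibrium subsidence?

0.186 km

By Archimedes' principle applied to the lithosphere: the ice load ρ_ice t is balanced by mantle displaced below, ρ_m s.
s = t ρ_ice / ρ_m = 0.684 km × 0.918/3.38 = 0.186 km.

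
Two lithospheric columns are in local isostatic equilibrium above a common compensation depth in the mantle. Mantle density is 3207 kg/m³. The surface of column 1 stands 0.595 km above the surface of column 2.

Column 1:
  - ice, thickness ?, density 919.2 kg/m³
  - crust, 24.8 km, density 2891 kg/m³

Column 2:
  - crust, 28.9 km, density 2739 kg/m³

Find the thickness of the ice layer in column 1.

3.32 km

Take the compensation level at the base of the deeper column (depth z_c below the surface of column 1) and equate Σ ρ_i t_i down to z_c; mantle fills any gap and the z_c terms cancel.
Column 1: x×919.2 + 24.8×2891 + (z_c − 24.8 − x)×3207
Column 2: 0.595×0 + 28.9×2739 + (z_c − 0.595 − 28.9)×3207
The z_c×3207 term appears on both sides and cancels. Collect the known terms of each column as K = Σ(ρt)_known − 3207 × (depth of known layers): K_1 = 71696.8 − 3207×24.8 = −7836.8; K_2 = 79157.1 − 3207×(0.595 + 28.9) = −15433.365.
Balance: K_1 − x×(3207 − 919.2) = K_2, so x = (K_1 − K_2)/(3207 − 919.2) = 7596.57/2287.8 = 3.32 km.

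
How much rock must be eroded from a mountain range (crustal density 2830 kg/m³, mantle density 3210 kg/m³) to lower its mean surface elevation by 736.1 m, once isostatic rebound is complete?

6220 m

Net drop Δ = e − u = e − e ρ_c/ρ_m = e (ρ_m − ρ_c)/ρ_m.
e = Δ ρ_m/(ρ_m − ρ_c) = 736.1 m × 3210/380 = 6220 m.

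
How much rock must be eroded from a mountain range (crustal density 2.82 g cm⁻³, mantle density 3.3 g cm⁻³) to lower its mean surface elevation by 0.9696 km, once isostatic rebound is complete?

6.67 km

Net drop Δ = e − u = e − e ρ_c/ρ_m = e (ρ_m − ρ_c)/ρ_m.
e = Δ ρ_m/(ρ_m − ρ_c) = 0.9696 km × 3.3/0.48 = 6.67 km.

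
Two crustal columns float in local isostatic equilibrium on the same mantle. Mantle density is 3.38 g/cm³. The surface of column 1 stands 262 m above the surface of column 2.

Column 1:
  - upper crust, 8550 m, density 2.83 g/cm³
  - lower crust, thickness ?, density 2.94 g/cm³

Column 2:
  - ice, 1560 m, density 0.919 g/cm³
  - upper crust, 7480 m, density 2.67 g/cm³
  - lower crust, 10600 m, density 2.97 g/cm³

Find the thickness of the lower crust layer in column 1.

Take the compensation level at the base of the deeper column (depth z_c below the surface of column 1) and equate Σ ρ_i t_i down to z_c; mantle fills any gap and the z_c terms cancel.
Column 1: 8550×2.83 + x×2.94 + (z_c − 8550 − x)×3.38
Column 2: 262×0 + 1560×0.919 + 7480×2.67 + 10600×2.97 + (z_c − 262 − 19640)×3.38
The z_c×3.38 term appears on both sides and cancels. Collect the known terms of each column as K = Σ(ρt)_known − 3.38 × (depth of known layers): K_1 = 24196.5 − 3.38×8550 = −4702.5; K_2 = 52887.24 − 3.38×(262 + 19640) = −14381.52.
Balance: K_1 − x×(3.38 − 2.94) = K_2, so x = (K_1 − K_2)/(3.38 − 2.94) = 9679.02/0.44 = 22000 m.

22000 m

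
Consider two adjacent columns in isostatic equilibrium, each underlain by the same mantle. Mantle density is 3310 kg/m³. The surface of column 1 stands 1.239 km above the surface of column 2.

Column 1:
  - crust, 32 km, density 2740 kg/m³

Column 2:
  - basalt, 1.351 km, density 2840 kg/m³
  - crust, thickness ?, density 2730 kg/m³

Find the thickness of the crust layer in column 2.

Take the compensation level at the base of the deeper column (depth z_c below the surface of column 1) and equate Σ ρ_i t_i down to z_c; mantle fills any gap and the z_c terms cancel.
Column 1: 32×2740 + (z_c − 32)×3310
Column 2: 1.239×0 + 1.351×2840 + x×2730 + (z_c − 1.239 − 1.351 − x)×3310
The z_c×3310 term appears on both sides and cancels. Collect the known terms of each column as K = Σ(ρt)_known − 3310 × (depth of known layers): K_1 = 87680 − 3310×32 = −18240; K_2 = 3836.84 − 3310×(1.239 + 1.351) = −4736.06.
Balance: K_1 = K_2 − x×(3310 − 2730), so x = (K_2 − K_1)/(3310 − 2730) = 13503.9/580 = 23.3 km.

23.3 km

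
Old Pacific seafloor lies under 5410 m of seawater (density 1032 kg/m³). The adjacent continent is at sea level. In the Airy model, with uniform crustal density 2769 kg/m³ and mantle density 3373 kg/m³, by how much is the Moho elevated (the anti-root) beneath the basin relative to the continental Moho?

15600 m

Equating mass per unit area of the two columns: replacing crust with seawater at the top is compensated by replacing crust with mantle at the base: d (ρ_c − ρ_w) = a (ρ_m − ρ_c).
a = d (ρ_c − ρ_w)/(ρ_m − ρ_c) = 5410 m × 1737/604 = 15600 m.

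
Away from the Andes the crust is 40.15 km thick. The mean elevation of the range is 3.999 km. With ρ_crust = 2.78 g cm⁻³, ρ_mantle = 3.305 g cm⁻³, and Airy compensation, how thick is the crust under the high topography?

Root depth r = h ρ_c / (ρ_m − ρ_c) = 3.999 km × 2.78 / 0.525 = 21.18 km.
Total thickness = T + h + r = 40.15 km + 3.999 km + 21.18 km = 65.3 km.

65.3 km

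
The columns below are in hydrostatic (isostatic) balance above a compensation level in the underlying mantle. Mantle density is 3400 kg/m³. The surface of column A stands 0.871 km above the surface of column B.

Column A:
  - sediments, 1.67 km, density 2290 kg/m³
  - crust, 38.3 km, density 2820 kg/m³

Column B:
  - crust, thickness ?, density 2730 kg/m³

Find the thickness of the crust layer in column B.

31.5 km

Take the compensation level at the base of the deeper column (depth z_c below the surface of column A) and equate Σ ρ_i t_i down to z_c; mantle fills any gap and the z_c terms cancel.
Column A: 1.67×2290 + 38.3×2820 + (z_c − 39.97)×3400
Column B: 0.871×0 + x×2730 + (z_c − 0.871 − 0 − x)×3400
The z_c×3400 term appears on both sides and cancels. Collect the known terms of each column as K = Σ(ρt)_known − 3400 × (depth of known layers): K_A = 111830.3 − 3400×39.97 = −24067.7; K_B = 0 − 3400×(0.871 + 0) = −2961.4.
Balance: K_A = K_B − x×(3400 − 2730), so x = (K_B − K_A)/(3400 − 2730) = 21106.3/670 = 31.5 km.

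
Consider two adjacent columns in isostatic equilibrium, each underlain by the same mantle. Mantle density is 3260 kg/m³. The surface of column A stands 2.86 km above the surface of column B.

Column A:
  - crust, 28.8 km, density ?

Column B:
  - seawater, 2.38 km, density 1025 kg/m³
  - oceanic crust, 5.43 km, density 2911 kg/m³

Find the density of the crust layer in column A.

2690 kg/m³

Take the compensation level at the base of the deeper column (depth z_c below the surface of column A) and equate Σ ρ_i t_i down to z_c; mantle fills any gap and the z_c terms cancel.
Column A: 28.8×ρ + (z_c − 28.8)×3260
Column B: 2.86×0 + 2.38×1025 + 5.43×2911 + (z_c − 2.86 − 7.81)×3260
The z_c×3260 term appears on both sides and cancels. Collect the known terms of each column as K = Σ(ρt)_known − 3260 × (depth of known layers): K_A = 0 − 3260×28.8 = −93888; K_B = 18246.23 − 3260×(2.86 + 7.81) = −16537.97.
Balance: K_A + 28.8×ρ = K_B, so ρ = (K_B − K_A)/28.8 = 77350/28.8 = 2690 kg/m³.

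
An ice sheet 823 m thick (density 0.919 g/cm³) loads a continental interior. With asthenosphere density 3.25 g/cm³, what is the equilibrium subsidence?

Balancing pressure at the compensation depth: the ice load ρ_ice t is balanced by mantle displaced below, ρ_m s.
s = t ρ_ice / ρ_m = 823 m × 0.919/3.25 = 233 m.

233 m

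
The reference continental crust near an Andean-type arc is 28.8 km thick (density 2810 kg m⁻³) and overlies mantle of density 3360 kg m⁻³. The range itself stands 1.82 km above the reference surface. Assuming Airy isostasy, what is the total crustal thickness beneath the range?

Root depth r = h ρ_c / (ρ_m − ρ_c) = 1.82 km × 2810 / 550 = 9.299 km.
Total thickness = T + h + r = 28.8 km + 1.82 km + 9.299 km = 39.9 km.

39.9 km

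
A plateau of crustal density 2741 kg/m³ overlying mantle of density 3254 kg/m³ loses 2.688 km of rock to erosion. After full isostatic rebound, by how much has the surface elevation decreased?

Rebound u = e ρ_c/ρ_m = 2.688 km × 2741/3254 = 2.264 km.
Net surface drop = e − u = 2.688 km − 2.264 km = e (ρ_m − ρ_c)/ρ_m = 0.424 km.

0.424 km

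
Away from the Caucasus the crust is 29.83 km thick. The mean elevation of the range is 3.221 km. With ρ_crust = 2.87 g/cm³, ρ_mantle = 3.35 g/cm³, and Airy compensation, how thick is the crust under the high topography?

52.3 km

Root depth r = h ρ_c / (ρ_m − ρ_c) = 3.221 km × 2.87 / 0.48 = 19.26 km.
Total thickness = T + h + r = 29.83 km + 3.221 km + 19.26 km = 52.3 km.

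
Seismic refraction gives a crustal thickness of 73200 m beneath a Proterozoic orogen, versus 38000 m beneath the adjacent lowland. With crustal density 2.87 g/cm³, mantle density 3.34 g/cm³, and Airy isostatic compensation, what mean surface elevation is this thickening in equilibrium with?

4950 m

Excess crust Δ = 73200 m − 38000 m = 35200 m, split between elevation h and root r with h + r = Δ.
Airy balance ρ_c h = (ρ_m − ρ_c) r gives r = h ρ_c/(ρ_m − ρ_c), so h (1 + ρ_c/(ρ_m − ρ_c)) = Δ, i.e. h = Δ (ρ_m − ρ_c)/ρ_m.
h = 35200 m × 0.47/3.34 = 4950 m.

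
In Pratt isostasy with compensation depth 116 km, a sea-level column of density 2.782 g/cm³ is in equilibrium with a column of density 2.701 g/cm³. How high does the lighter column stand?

3.48 km

ρ_ref D = ρ (D + h) → h = D (ρ_ref − ρ)/ρ.
h = 116 km × (2.782 − 2.701)/2.701 = 3.48 km.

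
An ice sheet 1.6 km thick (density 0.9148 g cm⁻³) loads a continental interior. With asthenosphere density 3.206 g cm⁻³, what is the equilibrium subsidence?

Balancing pressure at the compensation depth: the ice load ρ_ice t is balanced by mantle displaced below, ρ_m s.
s = t ρ_ice / ρ_m = 1.6 km × 0.9148/3.206 = 0.457 km.

0.457 km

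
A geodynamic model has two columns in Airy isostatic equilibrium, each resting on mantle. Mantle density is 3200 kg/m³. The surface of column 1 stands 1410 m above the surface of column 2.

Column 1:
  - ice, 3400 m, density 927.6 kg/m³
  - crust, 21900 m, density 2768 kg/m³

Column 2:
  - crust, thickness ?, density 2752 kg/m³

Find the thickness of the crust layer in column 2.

28300 m

Take the compensation level at the base of the deeper column (depth z_c below the surface of column 1) and equate Σ ρ_i t_i down to z_c; mantle fills any gap and the z_c terms cancel.
Column 1: 3400×927.6 + 21900×2768 + (z_c − 25300)×3200
Column 2: 1410×0 + x×2752 + (z_c − 1410 − 0 − x)×3200
The z_c×3200 term appears on both sides and cancels. Collect the known terms of each column as K = Σ(ρt)_known − 3200 × (depth of known layers): K_1 = 63773040 − 3200×25300 = −17186960; K_2 = 0 − 3200×(1410 + 0) = −4512000.
Balance: K_1 = K_2 − x×(3200 − 2752), so x = (K_2 − K_1)/(3200 − 2752) = 12675000/448 = 28300 m.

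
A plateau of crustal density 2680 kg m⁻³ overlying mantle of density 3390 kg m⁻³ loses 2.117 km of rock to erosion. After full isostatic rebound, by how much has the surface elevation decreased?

Rebound u = e ρ_c/ρ_m = 2.117 km × 2680/3390 = 1.674 km.
Net surface drop = e − u = 2.117 km − 1.674 km = e (ρ_m − ρ_c)/ρ_m = 0.443 km.

0.443 km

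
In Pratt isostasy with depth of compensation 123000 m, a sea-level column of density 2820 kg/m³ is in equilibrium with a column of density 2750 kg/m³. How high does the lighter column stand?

3130 m

ρ_ref D = ρ (D + h) → h = D (ρ_ref − ρ)/ρ.
h = 123000 m × (2820 − 2750)/2750 = 3130 m.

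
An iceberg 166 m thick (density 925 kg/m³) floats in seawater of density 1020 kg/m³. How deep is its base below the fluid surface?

151 m

Draft d = t ρ_obj/ρ_fluid = 166 m × 925/1020 = 151 m.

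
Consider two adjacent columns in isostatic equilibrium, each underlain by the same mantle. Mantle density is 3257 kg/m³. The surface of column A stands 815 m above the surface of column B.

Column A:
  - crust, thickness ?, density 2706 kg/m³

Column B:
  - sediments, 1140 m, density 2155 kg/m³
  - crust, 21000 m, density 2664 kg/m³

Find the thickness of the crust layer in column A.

Take the compensation level at the base of the deeper column (depth z_c below the surface of column A) and equate Σ ρ_i t_i down to z_c; mantle fills any gap and the z_c terms cancel.
Column A: x×2706 + (z_c − 0 − x)×3257
Column B: 815×0 + 1140×2155 + 21000×2664 + (z_c − 815 − 22140)×3257
The z_c×3257 term appears on both sides and cancels. Collect the known terms of each column as K = Σ(ρt)_known − 3257 × (depth of known layers): K_A = 0 − 3257×0 = 0; K_B = 58400700 − 3257×(815 + 22140) = −16363735.
Balance: K_A − x×(3257 − 2706) = K_B, so x = (K_A − K_B)/(3257 − 2706) = 16363700/551 = 29700 m.

29700 m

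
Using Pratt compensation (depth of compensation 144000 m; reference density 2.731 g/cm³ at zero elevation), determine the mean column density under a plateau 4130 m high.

Pratt balance: ρ_ref D = ρ (D + h).
ρ = ρ_ref D/(D + h) = 2.731 × 144000 m/(144000 m + 4130 m) = 2.65 g/cm³.

2.65 g/cm³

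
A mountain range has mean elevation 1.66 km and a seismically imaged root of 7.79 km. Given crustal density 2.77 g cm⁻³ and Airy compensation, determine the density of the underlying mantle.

Airy balance: ρ_c h = (ρ_m − ρ_c) r → ρ_m = ρ_c (1 + h/r).
ρ_m = 2.77 × (1 + 1.66 km/7.79 km) = 3.36 g cm⁻³.

3.36 g cm⁻³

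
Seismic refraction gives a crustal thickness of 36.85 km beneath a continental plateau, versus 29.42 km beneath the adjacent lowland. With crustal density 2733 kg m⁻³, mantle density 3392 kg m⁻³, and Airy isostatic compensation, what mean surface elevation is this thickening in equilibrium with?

Excess crust Δ = 36.85 km − 29.42 km = 7.43 km, split between elevation h and root r with h + r = Δ.
Airy balance ρ_c h = (ρ_m − ρ_c) r gives r = h ρ_c/(ρ_m − ρ_c), so h (1 + ρ_c/(ρ_m − ρ_c)) = Δ, i.e. h = Δ (ρ_m − ρ_c)/ρ_m.
h = 7.43 km × 659/3392 = 1.44 km.

1.44 km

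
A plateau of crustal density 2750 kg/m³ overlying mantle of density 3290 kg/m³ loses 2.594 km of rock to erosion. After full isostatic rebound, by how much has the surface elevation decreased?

Rebound u = e ρ_c/ρ_m = 2.594 km × 2750/3290 = 2.168 km.
Net surface drop = e − u = 2.594 km − 2.168 km = e (ρ_m − ρ_c)/ρ_m = 0.426 km.

0.426 km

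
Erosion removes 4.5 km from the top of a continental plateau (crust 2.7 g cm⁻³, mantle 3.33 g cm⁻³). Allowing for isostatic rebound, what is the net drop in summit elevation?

0.851 km

Rebound u = e ρ_c/ρ_m = 4.5 km × 2.7/3.33 = 3.649 km.
Net surface drop = e − u = 4.5 km − 3.649 km = e (ρ_m − ρ_c)/ρ_m = 0.851 km.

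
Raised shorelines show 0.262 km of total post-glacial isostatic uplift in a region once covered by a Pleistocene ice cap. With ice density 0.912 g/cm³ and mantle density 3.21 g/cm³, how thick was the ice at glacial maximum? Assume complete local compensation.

0.922 km

u = t ρ_ice/ρ_m → t = u ρ_m/ρ_ice = 0.262 km × 3.21/0.912 = 0.922 km.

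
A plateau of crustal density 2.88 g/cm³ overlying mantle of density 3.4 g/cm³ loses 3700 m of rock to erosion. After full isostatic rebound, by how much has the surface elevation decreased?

566 m

Rebound u = e ρ_c/ρ_m = 3700 m × 2.88/3.4 = 3134 m.
Net surface drop = e − u = 3700 m − 3134 m = e (ρ_m − ρ_c)/ρ_m = 566 m.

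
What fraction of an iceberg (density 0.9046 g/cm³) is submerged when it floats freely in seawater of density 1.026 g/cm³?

0.882

Submerged fraction = ρ_obj/ρ_fluid = 0.9046/1.026 = 0.882.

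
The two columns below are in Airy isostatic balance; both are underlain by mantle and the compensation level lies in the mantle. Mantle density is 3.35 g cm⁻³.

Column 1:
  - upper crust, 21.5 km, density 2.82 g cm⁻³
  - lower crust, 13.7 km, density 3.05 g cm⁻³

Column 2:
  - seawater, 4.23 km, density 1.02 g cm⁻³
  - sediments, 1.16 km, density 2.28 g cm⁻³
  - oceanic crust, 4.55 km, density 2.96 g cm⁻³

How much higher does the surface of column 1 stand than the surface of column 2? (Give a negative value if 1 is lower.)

0.786 km

For any compensation level in the mantle, the mantle terms cancel and isostasy reduces to e = (Σt_1 − Σt_2) − (Σ(ρt)_1 − Σ(ρt)_2) / ρ_m.
Σt_1 = 35.2 km; Σt_2 = 9.94 km; Σ(ρt)_1 = 102.415; Σ(ρt)_2 = 20.4274 (in km·g cm⁻³).
e = (35.2 − 9.94) − (102.415 − 20.4274) / 3.35 = 0.786 km.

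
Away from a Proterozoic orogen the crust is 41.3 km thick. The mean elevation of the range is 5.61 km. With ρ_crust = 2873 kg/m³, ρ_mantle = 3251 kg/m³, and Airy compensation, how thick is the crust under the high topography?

Root depth r = h ρ_c / (ρ_m − ρ_c) = 5.61 km × 2873 / 378 = 42.64 km.
Total thickness = T + h + r = 41.3 km + 5.61 km + 42.64 km = 89.5 km.

89.5 km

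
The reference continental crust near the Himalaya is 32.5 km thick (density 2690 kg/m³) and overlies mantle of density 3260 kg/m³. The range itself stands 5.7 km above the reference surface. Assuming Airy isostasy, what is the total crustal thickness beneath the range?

Root depth r = h ρ_c / (ρ_m − ρ_c) = 5.7 km × 2690 / 570 = 26.9 km.
Total thickness = T + h + r = 32.5 km + 5.7 km + 26.9 km = 65.1 km.

65.1 km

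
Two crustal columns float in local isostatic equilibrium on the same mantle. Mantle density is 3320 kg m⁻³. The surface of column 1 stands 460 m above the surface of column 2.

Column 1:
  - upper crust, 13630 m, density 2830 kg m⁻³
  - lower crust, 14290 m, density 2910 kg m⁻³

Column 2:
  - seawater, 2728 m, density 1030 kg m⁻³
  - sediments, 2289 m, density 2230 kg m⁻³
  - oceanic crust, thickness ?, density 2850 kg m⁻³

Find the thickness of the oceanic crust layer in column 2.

Take the compensation level at the base of the deeper column (depth z_c below the surface of column 1) and equate Σ ρ_i t_i down to z_c; mantle fills any gap and the z_c terms cancel.
Column 1: 13630×2830 + 14290×2910 + (z_c − 27920)×3320
Column 2: 460×0 + 2728×1030 + 2289×2230 + x×2850 + (z_c − 460 − 5017 − x)×3320
The z_c×3320 term appears on both sides and cancels. Collect the known terms of each column as K = Σ(ρt)_known − 3320 × (depth of known layers): K_1 = 80156800 − 3320×27920 = −12537600; K_2 = 7914310 − 3320×(460 + 5017) = −10269330.
Balance: K_1 = K_2 − x×(3320 − 2850), so x = (K_2 − K_1)/(3320 − 2850) = 2268270/470 = 4830 m.

4830 m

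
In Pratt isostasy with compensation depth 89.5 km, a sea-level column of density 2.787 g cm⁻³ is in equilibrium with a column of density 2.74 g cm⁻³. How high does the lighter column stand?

ρ_ref D = ρ (D + h) → h = D (ρ_ref − ρ)/ρ.
h = 89.5 km × (2.787 − 2.74)/2.74 = 1.54 km.

1.54 km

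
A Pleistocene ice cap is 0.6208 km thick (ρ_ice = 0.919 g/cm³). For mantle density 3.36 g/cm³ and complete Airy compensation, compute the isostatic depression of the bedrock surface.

0.17 km

Balancing pressure at the compensation depth: the ice load ρ_ice t is balanced by mantle displaced below, ρ_m s.
s = t ρ_ice / ρ_m = 0.6208 km × 0.919/3.36 = 0.17 km.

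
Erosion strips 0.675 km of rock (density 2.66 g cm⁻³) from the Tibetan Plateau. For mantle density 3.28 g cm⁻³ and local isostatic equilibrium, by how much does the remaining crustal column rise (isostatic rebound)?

0.547 km

Unloading: uplift u = e ρ_c/ρ_m = 0.675 km × 2.66/3.28 = 0.547 km.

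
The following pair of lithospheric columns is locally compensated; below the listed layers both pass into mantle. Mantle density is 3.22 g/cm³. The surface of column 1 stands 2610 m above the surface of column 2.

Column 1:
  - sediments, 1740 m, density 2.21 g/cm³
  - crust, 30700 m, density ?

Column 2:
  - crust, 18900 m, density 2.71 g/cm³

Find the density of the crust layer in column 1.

2.69 g/cm³

Take the compensation level at the base of the deeper column (depth z_c below the surface of column 1) and equate Σ ρ_i t_i down to z_c; mantle fills any gap and the z_c terms cancel.
Column 1: 1740×2.21 + 30700×ρ + (z_c − 32440)×3.22
Column 2: 2610×0 + 18900×2.71 + (z_c − 2610 − 18900)×3.22
The z_c×3.22 term appears on both sides and cancels. Collect the known terms of each column as K = Σ(ρt)_known − 3.22 × (depth of known layers): K_1 = 3845.4 − 3.22×32440 = −100611.4; K_2 = 51219 − 3.22×(2610 + 18900) = −18043.2.
Balance: K_1 + 30700×ρ = K_2, so ρ = (K_2 − K_1)/30700 = 82568.2/30700 = 2.69 g/cm³.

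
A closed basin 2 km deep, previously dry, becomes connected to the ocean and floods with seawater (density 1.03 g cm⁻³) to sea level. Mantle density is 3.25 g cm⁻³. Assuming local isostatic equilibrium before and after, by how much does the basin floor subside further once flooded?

0.928 km

After flooding the water column is d + s deep. Its weight must equal the weight of mantle displaced by the extra subsidence s: (d + s) ρ_w = s ρ_m.
s = d ρ_w / (ρ_m − ρ_w) = 2 km × 1.03/(3.25 − 1.03) = 0.928 km.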